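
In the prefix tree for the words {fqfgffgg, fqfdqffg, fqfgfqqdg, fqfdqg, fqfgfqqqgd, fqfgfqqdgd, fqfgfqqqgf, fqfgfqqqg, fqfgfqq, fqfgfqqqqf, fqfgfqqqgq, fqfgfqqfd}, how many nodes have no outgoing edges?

Leaves are exactly the stored words that no other stored word extends.
Those words: "fqfdqffg", "fqfdqg", "fqfgffgg", "fqfgfqqdgd", "fqfgfqqfd", "fqfgfqqqgd", "fqfgfqqqgf", "fqfgfqqqgq", "fqfgfqqqqf"
Leaf count: 9

9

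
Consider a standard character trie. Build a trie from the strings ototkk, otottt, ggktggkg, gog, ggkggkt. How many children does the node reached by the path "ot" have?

1

Follow the path "ot" to its node, then look at its outgoing edges.
Characters that immediately follow "ot" among the stored strings: {o}.
That node has 1 child edge.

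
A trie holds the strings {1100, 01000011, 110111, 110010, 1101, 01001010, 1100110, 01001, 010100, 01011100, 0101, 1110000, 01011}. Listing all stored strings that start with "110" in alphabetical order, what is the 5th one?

110111

Words with prefix "110", in lexicographic order: "1100", "110010", "1100110", "1101", "110111"
Position 5: 110111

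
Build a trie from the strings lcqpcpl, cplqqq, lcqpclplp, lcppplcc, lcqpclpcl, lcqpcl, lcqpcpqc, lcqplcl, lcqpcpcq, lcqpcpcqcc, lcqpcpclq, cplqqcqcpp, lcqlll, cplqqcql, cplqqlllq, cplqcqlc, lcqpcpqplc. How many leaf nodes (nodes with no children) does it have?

A leaf is a node with no children — equivalently, the end of a word that is not a proper prefix of any other stored word.
Those words: "cplqcqlc", "cplqqcqcpp", "cplqqcql", "cplqqlllq", "cplqqq", "lcppplcc", "lcqlll", "lcqpclpcl", "lcqpclplp", "lcqpcpclq", "lcqpcpcqcc", "lcqpcpl", "lcqpcpqc", "lcqpcpqplc", "lcqplcl"
Leaf count: 15

15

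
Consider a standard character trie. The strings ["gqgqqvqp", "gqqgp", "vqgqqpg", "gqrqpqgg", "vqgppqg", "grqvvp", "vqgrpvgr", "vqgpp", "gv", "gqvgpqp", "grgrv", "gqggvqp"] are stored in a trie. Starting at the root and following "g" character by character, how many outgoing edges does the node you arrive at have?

Walk "g" from the root, arriving at one node.
Characters that immediately follow "g" among the stored strings: {q, r, v}.
That node has 3 child edges.

3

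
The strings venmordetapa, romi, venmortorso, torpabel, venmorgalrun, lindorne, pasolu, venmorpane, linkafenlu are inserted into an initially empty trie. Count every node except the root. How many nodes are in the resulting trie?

Count nodes per top-level branch (shared prefixes stored once):
  'l'-branch (lindorne, linkafenlu): 15 nodes
  'p'-branch (pasolu): 6 nodes
  'r'-branch (romi): 4 nodes
  't'-branch (torpabel): 8 nodes
  'v'-branch (venmordetapa, venmorgalrun, venmorpane, venmortorso): 27 nodes
Sum: 60

60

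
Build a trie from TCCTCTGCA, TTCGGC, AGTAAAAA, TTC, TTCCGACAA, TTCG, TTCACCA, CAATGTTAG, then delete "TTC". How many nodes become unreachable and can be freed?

0

Walk "TTC" from the leaf back toward the root, removing each node that no remaining word uses.
Every node on "TTC" is still needed (e.g. by "TTCGGC"), so nothing is freed.
Nodes removed: 0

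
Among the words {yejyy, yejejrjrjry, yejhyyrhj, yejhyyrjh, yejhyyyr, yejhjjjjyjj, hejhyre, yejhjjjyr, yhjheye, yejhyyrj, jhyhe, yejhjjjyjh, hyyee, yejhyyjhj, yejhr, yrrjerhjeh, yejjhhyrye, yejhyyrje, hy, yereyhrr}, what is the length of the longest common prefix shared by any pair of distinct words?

Equivalently: take the maximum, over all pairs, of their longest common prefix length.
e.g. "yejhjjjyjh" and "yejhjjjyr" share the prefix "yejhjjjy" of length 8; no pair shares a longer one.
Longest shared-prefix length: 8

8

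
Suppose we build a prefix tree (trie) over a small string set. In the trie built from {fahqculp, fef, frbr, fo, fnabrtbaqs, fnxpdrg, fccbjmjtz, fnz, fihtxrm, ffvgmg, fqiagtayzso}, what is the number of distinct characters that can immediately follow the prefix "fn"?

3

The children of the "fn" node are the distinct next characters among strings starting with "fn".
Characters that immediately follow "fn" among the stored strings: {a, x, z}.
That node has 3 child edges.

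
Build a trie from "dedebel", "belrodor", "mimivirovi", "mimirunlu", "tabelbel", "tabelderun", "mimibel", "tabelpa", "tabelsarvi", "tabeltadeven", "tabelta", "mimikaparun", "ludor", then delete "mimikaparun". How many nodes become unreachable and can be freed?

A node on "mimikaparun"'s path can go only if nothing else ends at it or branches off below it.
The suffix "kaparun" (7 nodes) is used only by "mimikaparun"; the node for "mimi" still has the child "v", so pruning stops there.
Nodes removed: 7

7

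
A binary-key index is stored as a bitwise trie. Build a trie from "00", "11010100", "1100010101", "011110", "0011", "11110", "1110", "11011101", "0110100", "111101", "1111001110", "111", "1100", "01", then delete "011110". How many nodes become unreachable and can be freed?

3

A node on "011110"'s path can go only if nothing else ends at it or branches off below it.
The suffix "110" (3 nodes) is used only by "011110"; the node for "011" still has the child "0", so pruning stops there.
Nodes removed: 3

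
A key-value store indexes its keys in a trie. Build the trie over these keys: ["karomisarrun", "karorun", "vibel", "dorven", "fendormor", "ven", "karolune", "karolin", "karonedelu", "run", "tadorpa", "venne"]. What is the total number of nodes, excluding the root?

61

Count nodes per top-level branch (shared prefixes stored once):
  'd'-branch (dorven): 6 nodes
  'f'-branch (fendormor): 9 nodes
  'k'-branch (karolin, karolune, karomisarrun, karonedelu, karorun): 27 nodes
  'r'-branch (run): 3 nodes
  't'-branch (tadorpa): 7 nodes
  'v'-branch (ven, venne, vibel): 9 nodes
Sum: 61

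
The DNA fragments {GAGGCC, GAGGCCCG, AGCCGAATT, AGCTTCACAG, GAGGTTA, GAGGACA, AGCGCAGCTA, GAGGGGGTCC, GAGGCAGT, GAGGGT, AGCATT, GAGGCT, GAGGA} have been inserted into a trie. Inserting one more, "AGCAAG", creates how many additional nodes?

The longest prefix of "AGCAAG" already in the trie is "AGCA" (length 4).
So 6 − 4 = 2 new nodes.

2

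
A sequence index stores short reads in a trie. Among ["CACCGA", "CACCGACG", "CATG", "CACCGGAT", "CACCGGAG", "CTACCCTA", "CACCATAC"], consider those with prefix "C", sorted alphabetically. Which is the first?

CACCATAC

DFS of the "C" subtree visits, in order: "CACCATAC", "CACCGA", "CACCGACG", "CACCGGAG", "CACCGGAT", "CATG", "CTACCCTA"
Position 1: CACCATAC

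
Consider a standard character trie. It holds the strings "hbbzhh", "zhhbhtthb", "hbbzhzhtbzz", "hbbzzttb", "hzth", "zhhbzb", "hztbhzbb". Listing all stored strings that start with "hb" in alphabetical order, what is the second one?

hbbzhzhtbzz

Filter for "hb…" and sort: "hbbzhh", "hbbzhzhtbzz", "hbbzzttb"
The 2nd is hbbzhzhtbzz.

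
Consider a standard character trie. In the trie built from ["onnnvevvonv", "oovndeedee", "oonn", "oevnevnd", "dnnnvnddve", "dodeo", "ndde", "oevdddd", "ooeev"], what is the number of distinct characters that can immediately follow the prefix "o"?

3

Follow the path "o" to its node, then look at its outgoing edges.
Distinct next characters after "o": e, n, o.
That node has 3 child edges.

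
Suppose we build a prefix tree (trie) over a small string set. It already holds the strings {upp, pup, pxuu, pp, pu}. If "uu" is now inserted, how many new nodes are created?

Walking "uu" from the root, the first 1 characters ("u") follow existing edges; "u" is the first miss.
So 2 − 1 = 1 new nodes.

1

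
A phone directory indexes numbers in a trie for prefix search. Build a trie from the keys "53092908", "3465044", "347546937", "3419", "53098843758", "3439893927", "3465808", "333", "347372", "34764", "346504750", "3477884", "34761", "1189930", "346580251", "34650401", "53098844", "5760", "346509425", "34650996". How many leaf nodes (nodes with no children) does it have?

20

A leaf is a node with no children — equivalently, the end of a word that is not a proper prefix of any other stored word.
Those words: "1189930", "333", "3419", "3439893927", "34650401", "3465044", "346504750", "346509425", "34650996", "346580251", "3465808", "347372", "347546937", "34761", "34764", "3477884", "53092908", "53098843758", "53098844", "5760"
Leaf count: 20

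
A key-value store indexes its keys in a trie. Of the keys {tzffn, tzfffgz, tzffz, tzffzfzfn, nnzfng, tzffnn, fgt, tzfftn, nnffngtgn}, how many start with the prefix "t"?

Filter for entries beginning with "t":
Matches: "tzfffgz", "tzffn", "tzffnn", "tzfftn", "tzffz", "tzffzfzfn"
Count: 6

6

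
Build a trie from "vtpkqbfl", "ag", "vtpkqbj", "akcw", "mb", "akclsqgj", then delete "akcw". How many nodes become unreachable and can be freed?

A node on "akcw"'s path can go only if nothing else ends at it or branches off below it.
The suffix "w" (1 node) is used only by "akcw"; the node for "akc" still has the child "l", so pruning stops there.
Nodes removed: 1

1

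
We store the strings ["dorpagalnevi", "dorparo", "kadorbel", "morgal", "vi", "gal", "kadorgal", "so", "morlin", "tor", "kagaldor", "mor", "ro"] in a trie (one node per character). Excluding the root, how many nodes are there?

52

Count nodes per top-level branch (shared prefixes stored once):
  'd'-branch (dorpagalnevi, dorparo): 14 nodes
  'g'-branch (gal): 3 nodes
  'k'-branch (kadorbel, kadorgal, kagaldor): 17 nodes
  'm'-branch (mor, morgal, morlin): 9 nodes
  'r'-branch (ro): 2 nodes
  's'-branch (so): 2 nodes
  't'-branch (tor): 3 nodes
  'v'-branch (vi): 2 nodes
Sum: 52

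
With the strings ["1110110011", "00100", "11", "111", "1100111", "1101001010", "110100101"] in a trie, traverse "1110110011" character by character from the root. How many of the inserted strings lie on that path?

Check each prefix of "1110110011" against the stored set — each match is an end-marker on the path.
Prefixes of the query that are stored words: "11", "111", "1110110011"
Count: 3

3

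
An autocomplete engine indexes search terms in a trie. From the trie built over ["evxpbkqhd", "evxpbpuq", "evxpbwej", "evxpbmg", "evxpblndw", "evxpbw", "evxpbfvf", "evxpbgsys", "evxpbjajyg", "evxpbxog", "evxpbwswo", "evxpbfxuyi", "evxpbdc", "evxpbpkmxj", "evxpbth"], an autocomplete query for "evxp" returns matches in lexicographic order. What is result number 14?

evxpbwswo

Filter for "evxp…" and sort: "evxpbdc", "evxpbfvf", "evxpbfxuyi", "evxpbgsys", "evxpbjajyg", "evxpbkqhd", "evxpblndw", "evxpbmg", "evxpbpkmxj", "evxpbpuq", "evxpbth", "evxpbw", "evxpbwej", "evxpbwswo", "evxpbxog"
Position 14: evxpbwswo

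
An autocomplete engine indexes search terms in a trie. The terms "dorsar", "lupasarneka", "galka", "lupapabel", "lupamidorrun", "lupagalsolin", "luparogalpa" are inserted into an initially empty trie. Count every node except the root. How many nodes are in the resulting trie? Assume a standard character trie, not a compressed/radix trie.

Count nodes per top-level branch (shared prefixes stored once):
  'd'-branch (dorsar): 6 nodes
  'g'-branch (galka): 5 nodes
  'l'-branch (lupagalsolin, lupamidorrun, lupapabel, luparogalpa, lupasarneka): 39 nodes
Sum: 50

50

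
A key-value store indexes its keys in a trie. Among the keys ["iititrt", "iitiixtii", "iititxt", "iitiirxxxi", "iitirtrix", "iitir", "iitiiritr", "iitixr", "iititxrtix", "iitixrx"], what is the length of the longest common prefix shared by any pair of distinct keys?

The deepest shared node is where two words last agree before diverging.
e.g. "iitiiritr" and "iitiirxxxi" share the prefix "iitiir" of length 6; no pair shares a longer one.
Longest shared-prefix length: 6

6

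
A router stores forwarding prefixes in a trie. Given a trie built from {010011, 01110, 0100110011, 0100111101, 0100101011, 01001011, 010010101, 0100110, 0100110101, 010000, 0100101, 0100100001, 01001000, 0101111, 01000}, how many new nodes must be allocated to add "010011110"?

"010011110" is already a full path in the trie; only an end-marker is added.
No new nodes are needed: 0.

0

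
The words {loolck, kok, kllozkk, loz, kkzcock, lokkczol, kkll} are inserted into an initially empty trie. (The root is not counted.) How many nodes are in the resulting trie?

For each word, the new-node count is its length minus the longest prefix already in the trie:
  "loolck" → 6 new (l, o, o, l, c, k)
  "kok" → 3 new (k, o, k)
  "kllozkk" → prefix "k" already present; 6 new (l, l, o, z, k, k)
  "loz" → prefix "lo" already present; 1 new (z)
  "kkzcock" → prefix "k" already present; 6 new (k, z, c, o, c, k)
  "lokkczol" → prefix "lo" already present; 6 new (k, k, c, z, o, l)
  "kkll" → prefix "kk" already present; 2 new (l, l)
Total nodes = 6 + 3 + 6 + 1 + 6 + 6 + 2 = 30

30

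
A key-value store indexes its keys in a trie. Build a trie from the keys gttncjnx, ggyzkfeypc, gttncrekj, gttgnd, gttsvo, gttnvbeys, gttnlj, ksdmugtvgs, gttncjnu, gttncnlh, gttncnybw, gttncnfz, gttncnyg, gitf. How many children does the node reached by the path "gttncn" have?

The children of the "gttncn" node are the distinct next characters among strings starting with "gttncn".
Characters that immediately follow "gttncn" among the stored strings: {f, l, y}.
That node has 3 child edges.

3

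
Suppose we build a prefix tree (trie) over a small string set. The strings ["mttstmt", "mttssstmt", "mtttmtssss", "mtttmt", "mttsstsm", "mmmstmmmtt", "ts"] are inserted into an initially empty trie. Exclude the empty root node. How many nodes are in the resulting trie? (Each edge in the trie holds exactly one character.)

Insert word by word; a character creates a node only if that edge doesn't already exist:
  "mttstmt" → 7 new (m, t, t, s, t, m, t)
  "mttssstmt" → prefix "mtts" already present; 5 new (s, s, t, m, t)
  "mtttmtssss" → prefix "mtt" already present; 7 new (t, m, t, s, s, s, s)
  "mtttmt" → prefix "mtttmt" already present; 0 new (none)
  "mttsstsm" → prefix "mttss" already present; 3 new (t, s, m)
  "mmmstmmmtt" → prefix "m" already present; 9 new (m, m, s, t, m, m, m, t, t)
  "ts" → 2 new (t, s)
Total nodes = 7 + 5 + 7 + 0 + 3 + 9 + 2 = 33

33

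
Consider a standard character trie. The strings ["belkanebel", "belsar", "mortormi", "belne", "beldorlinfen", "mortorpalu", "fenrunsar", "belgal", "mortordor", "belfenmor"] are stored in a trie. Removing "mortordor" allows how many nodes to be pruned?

A node on "mortordor"'s path can go only if nothing else ends at it or branches off below it.
The suffix "dor" (3 nodes) is used only by "mortordor"; the node for "mortor" still has the child "m", so pruning stops there.
Nodes removed: 3

3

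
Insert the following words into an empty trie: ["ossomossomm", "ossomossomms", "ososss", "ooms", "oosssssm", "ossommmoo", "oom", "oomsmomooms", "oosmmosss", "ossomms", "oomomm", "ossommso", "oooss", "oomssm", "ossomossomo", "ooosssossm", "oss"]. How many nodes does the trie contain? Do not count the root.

Trace insertions, counting only characters that open a new branch:
  "ossomossomm" → 11 new (o, s, s, o, m, o, s, s, o, m, m)
  "ossomossomms" → prefix "ossomossomm" already present; 1 new (s)
  "ososss" → prefix "os" already present; 4 new (o, s, s, s)
  "ooms" → prefix "o" already present; 3 new (o, m, s)
  "oosssssm" → prefix "oo" already present; 6 new (s, s, s, s, s, m)
  "ossommmoo" → prefix "ossom" already present; 4 new (m, m, o, o)
  "oom" → prefix "oom" already present; 0 new (none)
  "oomsmomooms" → prefix "ooms" already present; 7 new (m, o, m, o, o, m, s)
  "oosmmosss" → prefix "oos" already present; 6 new (m, m, o, s, s, s)
  "ossomms" → prefix "ossomm" already present; 1 new (s)
  "oomomm" → prefix "oom" already present; 3 new (o, m, m)
  "ossommso" → prefix "ossomms" already present; 1 new (o)
  "oooss" → prefix "oo" already present; 3 new (o, s, s)
  "oomssm" → prefix "ooms" already present; 2 new (s, m)
  "ossomossomo" → prefix "ossomossom" already present; 1 new (o)
  "ooosssossm" → prefix "oooss" already present; 5 new (s, o, s, s, m)
  "oss" → prefix "oss" already present; 0 new (none)
Total nodes = 11 + 1 + 4 + 3 + 6 + 4 + 0 + 7 + 6 + 1 + 3 + 1 + 3 + 2 + 1 + 5 + 0 = 58

58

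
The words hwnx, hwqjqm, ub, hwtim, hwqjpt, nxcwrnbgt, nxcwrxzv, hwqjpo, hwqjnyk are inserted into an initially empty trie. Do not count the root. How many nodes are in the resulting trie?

For each word, the new-node count is its length minus the longest prefix already in the trie:
  "hwnx" → 4 new (h, w, n, x)
  "hwqjqm" → prefix "hw" already present; 4 new (q, j, q, m)
  "ub" → 2 new (u, b)
  "hwtim" → prefix "hw" already present; 3 new (t, i, m)
  "hwqjpt" → prefix "hwqj" already present; 2 new (p, t)
  "nxcwrnbgt" → 9 new (n, x, c, w, r, n, b, g, t)
  "nxcwrxzv" → prefix "nxcwr" already present; 3 new (x, z, v)
  "hwqjpo" → prefix "hwqjp" already present; 1 new (o)
  "hwqjnyk" → prefix "hwqj" already present; 3 new (n, y, k)
Total nodes = 4 + 4 + 2 + 3 + 2 + 9 + 3 + 1 + 3 = 31

31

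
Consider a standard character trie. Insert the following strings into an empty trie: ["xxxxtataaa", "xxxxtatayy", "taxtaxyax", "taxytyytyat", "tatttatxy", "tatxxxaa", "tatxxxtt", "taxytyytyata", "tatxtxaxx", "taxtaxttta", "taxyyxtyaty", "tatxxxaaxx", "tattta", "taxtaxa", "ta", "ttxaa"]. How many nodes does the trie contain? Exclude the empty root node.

67

Insert word by word; a character creates a node only if that edge doesn't already exist:
  "xxxxtataaa" → 10 new (x, x, x, x, t, a, t, a, a, a)
  "xxxxtatayy" → prefix "xxxxtata" already present; 2 new (y, y)
  "taxtaxyax" → 9 new (t, a, x, t, a, x, y, a, x)
  "taxytyytyat" → prefix "tax" already present; 8 new (y, t, y, y, t, y, a, t)
  "tatttatxy" → prefix "ta" already present; 7 new (t, t, t, a, t, x, y)
  "tatxxxaa" → prefix "tat" already present; 5 new (x, x, x, a, a)
  "tatxxxtt" → prefix "tatxxx" already present; 2 new (t, t)
  "taxytyytyata" → prefix "taxytyytyat" already present; 1 new (a)
  "tatxtxaxx" → prefix "tatx" already present; 5 new (t, x, a, x, x)
  "taxtaxttta" → prefix "taxtax" already present; 4 new (t, t, t, a)
  "taxyyxtyaty" → prefix "taxy" already present; 7 new (y, x, t, y, a, t, y)
  "tatxxxaaxx" → prefix "tatxxxaa" already present; 2 new (x, x)
  "tattta" → prefix "tattta" already present; 0 new (none)
  "taxtaxa" → prefix "taxtax" already present; 1 new (a)
  "ta" → prefix "ta" already present; 0 new (none)
  "ttxaa" → prefix "t" already present; 4 new (t, x, a, a)
Total nodes = 10 + 2 + 9 + 8 + 7 + 5 + 2 + 1 + 5 + 4 + 7 + 2 + 0 + 1 + 0 + 4 = 67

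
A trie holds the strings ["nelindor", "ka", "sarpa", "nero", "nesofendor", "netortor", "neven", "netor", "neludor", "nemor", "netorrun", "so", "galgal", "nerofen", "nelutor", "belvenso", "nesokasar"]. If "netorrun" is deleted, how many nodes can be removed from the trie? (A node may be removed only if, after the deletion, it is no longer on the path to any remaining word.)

3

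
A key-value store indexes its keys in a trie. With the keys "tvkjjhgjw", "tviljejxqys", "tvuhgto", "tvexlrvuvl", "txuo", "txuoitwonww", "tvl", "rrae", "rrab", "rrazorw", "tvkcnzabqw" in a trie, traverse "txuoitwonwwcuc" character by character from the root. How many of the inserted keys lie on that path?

Check each prefix of "txuoitwonwwcuc" against the stored set — each match is an end-marker on the path.
Prefixes of the query that are stored words: "txuo", "txuoitwonww"
Count: 2

2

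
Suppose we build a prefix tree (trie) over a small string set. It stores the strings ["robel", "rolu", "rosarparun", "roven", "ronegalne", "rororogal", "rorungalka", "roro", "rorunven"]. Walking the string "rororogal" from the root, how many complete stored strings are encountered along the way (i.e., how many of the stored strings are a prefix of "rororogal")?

Traverse "rororogal" character by character; count nodes along the way that are marked as word ends.
Prefixes of the query that are stored words: "roro", "rororogal"
Count: 2

2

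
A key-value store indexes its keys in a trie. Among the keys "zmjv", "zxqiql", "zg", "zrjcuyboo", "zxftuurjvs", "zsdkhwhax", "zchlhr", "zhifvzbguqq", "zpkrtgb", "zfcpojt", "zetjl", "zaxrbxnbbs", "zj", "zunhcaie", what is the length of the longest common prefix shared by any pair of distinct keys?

2

Look for the deepest trie node that still has at least two words in its subtree.
e.g. "zxftuurjvs" and "zxqiql" share the prefix "zx" of length 2; no pair shares a longer one.
Longest shared-prefix length: 2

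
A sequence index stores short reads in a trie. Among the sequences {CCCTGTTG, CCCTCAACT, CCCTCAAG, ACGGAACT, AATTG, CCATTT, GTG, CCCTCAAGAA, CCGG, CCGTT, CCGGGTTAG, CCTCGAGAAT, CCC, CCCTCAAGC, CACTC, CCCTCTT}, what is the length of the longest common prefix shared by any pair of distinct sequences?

The deepest shared node is where two words last agree before diverging.
"CCCTCAAG" and "CCCTCAAGAA" agree on "CCCTCAAG" (8 characters) before diverging; nothing deeper is shared.
Longest shared-prefix length: 8

8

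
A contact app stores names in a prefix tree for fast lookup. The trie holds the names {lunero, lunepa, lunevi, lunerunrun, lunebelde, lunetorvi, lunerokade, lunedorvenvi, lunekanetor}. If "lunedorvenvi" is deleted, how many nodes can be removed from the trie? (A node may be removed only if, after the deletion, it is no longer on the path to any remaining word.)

A node on "lunedorvenvi"'s path can go only if nothing else ends at it or branches off below it.
The suffix "dorvenvi" (8 nodes) is used only by "lunedorvenvi"; the node for "lune" still has the child "r", so pruning stops there.
Nodes removed: 8

8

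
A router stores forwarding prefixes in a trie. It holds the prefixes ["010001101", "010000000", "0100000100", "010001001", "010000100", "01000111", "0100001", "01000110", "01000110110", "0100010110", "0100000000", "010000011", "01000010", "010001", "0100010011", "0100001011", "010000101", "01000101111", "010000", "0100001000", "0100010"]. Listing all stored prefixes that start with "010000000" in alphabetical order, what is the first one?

010000000

DFS of the "010000000" subtree visits, in order: "010000000", "0100000000"
The 1st is 010000000.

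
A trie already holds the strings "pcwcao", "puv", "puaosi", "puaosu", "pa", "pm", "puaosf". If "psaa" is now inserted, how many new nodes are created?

3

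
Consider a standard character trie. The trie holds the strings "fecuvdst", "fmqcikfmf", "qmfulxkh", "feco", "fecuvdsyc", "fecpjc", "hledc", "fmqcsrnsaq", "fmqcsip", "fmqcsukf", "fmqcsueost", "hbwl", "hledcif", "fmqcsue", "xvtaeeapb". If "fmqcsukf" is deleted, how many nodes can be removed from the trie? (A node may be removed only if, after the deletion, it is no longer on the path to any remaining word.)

2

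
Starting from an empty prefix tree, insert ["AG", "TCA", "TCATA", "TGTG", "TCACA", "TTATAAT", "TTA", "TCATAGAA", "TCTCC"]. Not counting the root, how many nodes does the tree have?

Insert word by word; a character creates a node only if that edge doesn't already exist:
  "AG" → 2 new (A, G)
  "TCA" → 3 new (T, C, A)
  "TCATA" → prefix "TCA" already present; 2 new (T, A)
  "TGTG" → prefix "T" already present; 3 new (G, T, G)
  "TCACA" → prefix "TCA" already present; 2 new (C, A)
  "TTATAAT" → prefix "T" already present; 6 new (T, A, T, A, A, T)
  "TTA" → prefix "TTA" already present; 0 new (none)
  "TCATAGAA" → prefix "TCATA" already present; 3 new (G, A, A)
  "TCTCC" → prefix "TC" already present; 3 new (T, C, C)
Total nodes = 2 + 3 + 2 + 3 + 2 + 6 + 0 + 3 + 3 = 24

24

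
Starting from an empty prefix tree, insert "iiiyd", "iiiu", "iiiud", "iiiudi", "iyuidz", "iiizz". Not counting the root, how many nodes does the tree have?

15

Count nodes per top-level branch (shared prefixes stored once):
  'i'-branch (iiiu, iiiud, iiiudi, iiiyd, iiizz, iyuidz): 15 nodes
Sum: 15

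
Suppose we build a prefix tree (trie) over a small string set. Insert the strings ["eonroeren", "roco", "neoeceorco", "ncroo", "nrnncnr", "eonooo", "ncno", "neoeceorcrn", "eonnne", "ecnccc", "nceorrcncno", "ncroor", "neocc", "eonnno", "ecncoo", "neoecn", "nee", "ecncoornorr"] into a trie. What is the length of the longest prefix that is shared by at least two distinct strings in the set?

Look for the deepest trie node that still has at least two words in its subtree.
"neoeceorco" and "neoeceorcrn" agree on "neoeceorc" (9 characters) before diverging; nothing deeper is shared.
Longest shared-prefix length: 9

9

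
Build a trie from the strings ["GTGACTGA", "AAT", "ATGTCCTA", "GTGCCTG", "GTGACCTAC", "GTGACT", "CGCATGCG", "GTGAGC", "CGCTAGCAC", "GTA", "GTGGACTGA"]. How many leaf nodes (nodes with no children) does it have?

A leaf is a node with no children — equivalently, the end of a word that is not a proper prefix of any other stored word.
Those words: "AAT", "ATGTCCTA", "CGCATGCG", "CGCTAGCAC", "GTA", "GTGACCTAC", "GTGACTGA", "GTGAGC", "GTGCCTG", "GTGGACTGA"
Leaf count: 10

10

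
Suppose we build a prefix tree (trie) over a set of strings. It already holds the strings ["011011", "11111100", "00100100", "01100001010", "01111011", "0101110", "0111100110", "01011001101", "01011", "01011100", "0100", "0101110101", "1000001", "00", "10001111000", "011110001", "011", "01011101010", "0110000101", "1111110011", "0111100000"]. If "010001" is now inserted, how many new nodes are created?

2

Walking "010001" from the root, the first 4 characters ("0100") follow existing edges; "0" is the first miss.
Each of the 2 remaining characters creates one node.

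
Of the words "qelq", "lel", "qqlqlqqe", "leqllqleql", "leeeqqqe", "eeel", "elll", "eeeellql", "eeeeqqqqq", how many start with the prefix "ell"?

Walk to "ell"; the words in its subtree are exactly those with that prefix.
Words under "ell": elll
Count: 1

1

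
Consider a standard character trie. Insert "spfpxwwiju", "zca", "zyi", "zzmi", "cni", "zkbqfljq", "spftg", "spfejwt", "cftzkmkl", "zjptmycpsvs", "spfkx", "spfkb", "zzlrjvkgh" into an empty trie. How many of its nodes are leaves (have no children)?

Leaves are exactly the stored words that no other stored word extends.
Those words: "cftzkmkl", "cni", "spfejwt", "spfkb", "spfkx", "spfpxwwiju", "spftg", "zca", "zjptmycpsvs", "zkbqfljq", "zyi", "zzlrjvkgh", "zzmi"
Leaf count: 13

13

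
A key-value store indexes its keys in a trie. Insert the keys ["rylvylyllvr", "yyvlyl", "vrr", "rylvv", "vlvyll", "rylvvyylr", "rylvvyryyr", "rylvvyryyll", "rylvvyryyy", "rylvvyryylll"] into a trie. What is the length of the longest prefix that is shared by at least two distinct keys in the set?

11

Look for the deepest trie node that still has at least two words in its subtree.
e.g. "rylvvyryyll" and "rylvvyryylll" share the prefix "rylvvyryyll" of length 11; no pair shares a longer one.
Longest shared-prefix length: 11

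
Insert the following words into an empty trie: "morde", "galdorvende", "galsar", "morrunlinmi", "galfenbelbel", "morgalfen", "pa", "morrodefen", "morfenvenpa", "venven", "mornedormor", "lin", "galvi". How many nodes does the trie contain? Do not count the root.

77

Count nodes per top-level branch (shared prefixes stored once):
  'g'-branch (galdorvende, galfenbelbel, galsar, galvi): 25 nodes
  'l'-branch (lin): 3 nodes
  'm'-branch (morde, morfenvenpa, morgalfen, mornedormor, morrodefen, morrunlinmi): 41 nodes
  'p'-branch (pa): 2 nodes
  'v'-branch (venven): 6 nodes
Sum: 77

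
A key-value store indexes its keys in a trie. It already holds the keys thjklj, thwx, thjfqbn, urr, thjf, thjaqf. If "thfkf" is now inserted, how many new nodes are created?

3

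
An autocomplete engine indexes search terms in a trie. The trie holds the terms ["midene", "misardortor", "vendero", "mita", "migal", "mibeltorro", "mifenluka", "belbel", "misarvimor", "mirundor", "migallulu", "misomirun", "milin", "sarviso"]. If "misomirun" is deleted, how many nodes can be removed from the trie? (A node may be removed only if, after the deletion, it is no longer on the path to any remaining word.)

6

A node on "misomirun"'s path can go only if nothing else ends at it or branches off below it.
The suffix "omirun" (6 nodes) is used only by "misomirun"; the node for "mis" still has the child "a", so pruning stops there.
Nodes removed: 6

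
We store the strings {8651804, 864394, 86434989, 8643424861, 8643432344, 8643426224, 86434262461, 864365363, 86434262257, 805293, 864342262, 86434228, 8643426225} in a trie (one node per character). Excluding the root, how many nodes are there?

48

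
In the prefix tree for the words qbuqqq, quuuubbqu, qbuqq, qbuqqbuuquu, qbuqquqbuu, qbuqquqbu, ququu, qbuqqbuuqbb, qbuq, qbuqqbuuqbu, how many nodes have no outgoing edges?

7

Leaves are exactly the stored words that no other stored word extends.
Those words: "qbuqqbuuqbb", "qbuqqbuuqbu", "qbuqqbuuquu", "qbuqqq", "qbuqquqbuu", "ququu", "quuuubbqu"
Leaf count: 7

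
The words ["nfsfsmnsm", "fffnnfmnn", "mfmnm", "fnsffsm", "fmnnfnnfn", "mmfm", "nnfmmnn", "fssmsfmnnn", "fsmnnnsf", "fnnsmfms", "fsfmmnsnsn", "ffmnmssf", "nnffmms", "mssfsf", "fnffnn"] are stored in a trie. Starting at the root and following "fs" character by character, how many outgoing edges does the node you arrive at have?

3

Walk "fs" from the root, arriving at one node.
Distinct next characters after "fs": f, m, s.
That node has 3 child edges.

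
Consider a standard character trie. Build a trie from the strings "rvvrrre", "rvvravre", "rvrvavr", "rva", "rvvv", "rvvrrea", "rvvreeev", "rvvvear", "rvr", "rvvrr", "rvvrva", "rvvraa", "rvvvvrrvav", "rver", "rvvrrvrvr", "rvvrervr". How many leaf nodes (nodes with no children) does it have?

Leaves are exactly the stored words that no other stored word extends.
Those words: "rva", "rver", "rvrvavr", "rvvraa", "rvvravre", "rvvreeev", "rvvrervr", "rvvrrea", "rvvrrre", "rvvrrvrvr", "rvvrva", "rvvvear", "rvvvvrrvav"
Leaf count: 13

13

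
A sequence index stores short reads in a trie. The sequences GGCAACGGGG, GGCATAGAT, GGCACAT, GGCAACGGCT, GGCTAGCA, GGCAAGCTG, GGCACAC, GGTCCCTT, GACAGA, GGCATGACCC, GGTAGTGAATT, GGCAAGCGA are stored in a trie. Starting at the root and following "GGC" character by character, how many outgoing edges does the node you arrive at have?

The children of the "GGC" node are the distinct next characters among strings starting with "GGC".
Characters that immediately follow "GGC" among the stored strings: {A, T}.
That node has 2 child edges.

2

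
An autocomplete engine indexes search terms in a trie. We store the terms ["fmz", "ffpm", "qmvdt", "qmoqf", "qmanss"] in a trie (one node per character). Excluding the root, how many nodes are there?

18

Trace insertions, counting only characters that open a new branch:
  "fmz" → 3 new (f, m, z)
  "ffpm" → prefix "f" already present; 3 new (f, p, m)
  "qmvdt" → 5 new (q, m, v, d, t)
  "qmoqf" → prefix "qm" already present; 3 new (o, q, f)
  "qmanss" → prefix "qm" already present; 4 new (a, n, s, s)
Total nodes = 3 + 3 + 5 + 3 + 4 = 18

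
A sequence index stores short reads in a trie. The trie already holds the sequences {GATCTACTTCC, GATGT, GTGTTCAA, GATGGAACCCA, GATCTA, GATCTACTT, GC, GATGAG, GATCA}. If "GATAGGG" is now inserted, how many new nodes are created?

"GAT" is already a path in the trie; the remaining "AGGG" must be added.
Each of the 4 remaining characters creates one node.

4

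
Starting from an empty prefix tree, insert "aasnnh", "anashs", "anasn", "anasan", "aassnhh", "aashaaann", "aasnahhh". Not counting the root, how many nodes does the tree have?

28

Trace insertions, counting only characters that open a new branch:
  "aasnnh" → 6 new (a, a, s, n, n, h)
  "anashs" → prefix "a" already present; 5 new (n, a, s, h, s)
  "anasn" → prefix "anas" already present; 1 new (n)
  "anasan" → prefix "anas" already present; 2 new (a, n)
  "aassnhh" → prefix "aas" already present; 4 new (s, n, h, h)
  "aashaaann" → prefix "aas" already present; 6 new (h, a, a, a, n, n)
  "aasnahhh" → prefix "aasn" already present; 4 new (a, h, h, h)
Total nodes = 6 + 5 + 1 + 2 + 4 + 6 + 4 = 28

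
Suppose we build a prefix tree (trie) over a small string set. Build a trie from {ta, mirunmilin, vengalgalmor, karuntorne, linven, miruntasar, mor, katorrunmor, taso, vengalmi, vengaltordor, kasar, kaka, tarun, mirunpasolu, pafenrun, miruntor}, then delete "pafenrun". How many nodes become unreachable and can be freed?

8

Walk "pafenrun" from the leaf back toward the root, removing each node that no remaining word uses.
No other word shares any prefix with "pafenrun", so all 8 of its nodes go.
Nodes removed: 8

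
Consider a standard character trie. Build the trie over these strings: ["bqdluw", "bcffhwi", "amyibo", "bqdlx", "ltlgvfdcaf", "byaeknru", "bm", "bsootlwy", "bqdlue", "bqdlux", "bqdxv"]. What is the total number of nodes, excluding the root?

48

For each word, the new-node count is its length minus the longest prefix already in the trie:
  "bqdluw" → 6 new (b, q, d, l, u, w)
  "bcffhwi" → prefix "b" already present; 6 new (c, f, f, h, w, i)
  "amyibo" → 6 new (a, m, y, i, b, o)
  "bqdlx" → prefix "bqdl" already present; 1 new (x)
  "ltlgvfdcaf" → 10 new (l, t, l, g, v, f, d, c, a, f)
  "byaeknru" → prefix "b" already present; 7 new (y, a, e, k, n, r, u)
  "bm" → prefix "b" already present; 1 new (m)
  "bsootlwy" → prefix "b" already present; 7 new (s, o, o, t, l, w, y)
  "bqdlue" → prefix "bqdlu" already present; 1 new (e)
  "bqdlux" → prefix "bqdlu" already present; 1 new (x)
  "bqdxv" → prefix "bqd" already present; 2 new (x, v)
Total nodes = 6 + 6 + 6 + 1 + 10 + 7 + 1 + 7 + 1 + 1 + 2 = 48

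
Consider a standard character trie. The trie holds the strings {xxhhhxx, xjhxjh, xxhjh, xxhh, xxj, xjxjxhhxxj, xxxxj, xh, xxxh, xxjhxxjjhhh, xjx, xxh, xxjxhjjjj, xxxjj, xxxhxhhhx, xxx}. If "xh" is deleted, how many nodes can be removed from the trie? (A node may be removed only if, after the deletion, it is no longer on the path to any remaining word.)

After clearing the end-marker at "xh", prune upward until reaching a node still needed by another word.
The suffix "h" (1 node) is used only by "xh"; the node for "x" still has the child "x", so pruning stops there.
Nodes removed: 1

1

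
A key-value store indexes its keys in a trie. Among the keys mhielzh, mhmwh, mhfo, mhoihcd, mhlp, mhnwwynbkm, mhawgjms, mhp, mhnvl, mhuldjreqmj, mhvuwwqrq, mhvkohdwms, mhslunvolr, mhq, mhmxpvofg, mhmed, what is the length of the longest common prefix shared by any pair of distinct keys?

3

Equivalently: take the maximum, over all pairs, of their longest common prefix length.
"mhmed" and "mhmwh" agree on "mhm" (3 characters) before diverging; nothing deeper is shared.
Longest shared-prefix length: 3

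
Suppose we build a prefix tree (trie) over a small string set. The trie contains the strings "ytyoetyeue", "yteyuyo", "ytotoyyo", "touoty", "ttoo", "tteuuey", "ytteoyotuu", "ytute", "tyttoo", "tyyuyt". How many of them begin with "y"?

5

Filter for entries beginning with "y":
Matches: "yteyuyo", "ytotoyyo", "ytteoyotuu", "ytute", "ytyoetyeue"
Count: 5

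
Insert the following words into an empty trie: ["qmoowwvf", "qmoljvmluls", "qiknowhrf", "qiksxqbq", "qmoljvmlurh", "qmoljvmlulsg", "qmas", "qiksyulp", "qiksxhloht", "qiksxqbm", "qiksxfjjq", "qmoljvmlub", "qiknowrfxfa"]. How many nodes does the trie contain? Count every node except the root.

54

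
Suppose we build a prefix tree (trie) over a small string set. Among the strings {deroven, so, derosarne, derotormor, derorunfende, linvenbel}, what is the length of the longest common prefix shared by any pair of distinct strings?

4

Equivalently: take the maximum, over all pairs, of their longest common prefix length.
"derorunfende" and "derosarne" agree on "dero" (4 characters) before diverging; nothing deeper is shared.
Longest shared-prefix length: 4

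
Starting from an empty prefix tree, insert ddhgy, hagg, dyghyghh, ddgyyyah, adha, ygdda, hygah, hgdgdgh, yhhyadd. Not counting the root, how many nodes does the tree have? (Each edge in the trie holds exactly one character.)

Insert word by word; a character creates a node only if that edge doesn't already exist:
  "ddhgy" → 5 new (d, d, h, g, y)
  "hagg" → 4 new (h, a, g, g)
  "dyghyghh" → prefix "d" already present; 7 new (y, g, h, y, g, h, h)
  "ddgyyyah" → prefix "dd" already present; 6 new (g, y, y, y, a, h)
  "adha" → 4 new (a, d, h, a)
  "ygdda" → 5 new (y, g, d, d, a)
  "hygah" → prefix "h" already present; 4 new (y, g, a, h)
  "hgdgdgh" → prefix "h" already present; 6 new (g, d, g, d, g, h)
  "yhhyadd" → prefix "y" already present; 6 new (h, h, y, a, d, d)
Total nodes = 5 + 4 + 7 + 6 + 4 + 5 + 4 + 6 + 6 = 47

47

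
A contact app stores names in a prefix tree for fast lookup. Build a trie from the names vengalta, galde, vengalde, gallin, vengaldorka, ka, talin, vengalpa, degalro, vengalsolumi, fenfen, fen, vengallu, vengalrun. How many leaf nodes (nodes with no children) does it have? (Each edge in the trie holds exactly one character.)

13

Leaves are exactly the stored words that no other stored word extends.
Those words: "degalro", "fenfen", "galde", "gallin", "ka", "talin", "vengalde", "vengaldorka", "vengallu", "vengalpa", "vengalrun", "vengalsolumi", "vengalta"
Leaf count: 13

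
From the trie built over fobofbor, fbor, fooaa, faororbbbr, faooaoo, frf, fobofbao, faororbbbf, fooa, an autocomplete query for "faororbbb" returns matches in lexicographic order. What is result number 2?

faororbbbr

DFS of the "faororbbb" subtree visits, in order: "faororbbbf", "faororbbbr"
The 2nd is faororbbbr.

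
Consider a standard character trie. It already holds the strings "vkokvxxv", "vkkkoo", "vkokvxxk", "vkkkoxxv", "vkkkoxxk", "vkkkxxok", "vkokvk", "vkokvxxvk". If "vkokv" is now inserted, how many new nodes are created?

"vkokv" is already a full path in the trie; only an end-marker is added.
No new nodes are needed: 0.

0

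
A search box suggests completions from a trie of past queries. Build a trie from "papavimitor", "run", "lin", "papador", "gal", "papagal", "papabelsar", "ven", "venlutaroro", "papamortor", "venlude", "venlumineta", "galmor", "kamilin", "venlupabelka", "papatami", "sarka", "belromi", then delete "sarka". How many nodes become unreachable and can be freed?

5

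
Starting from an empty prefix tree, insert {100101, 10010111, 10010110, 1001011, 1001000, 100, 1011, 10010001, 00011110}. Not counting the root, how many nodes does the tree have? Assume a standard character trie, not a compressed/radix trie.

22

For each word, the new-node count is its length minus the longest prefix already in the trie:
  "100101" → 6 new (1, 0, 0, 1, 0, 1)
  "10010111" → prefix "100101" already present; 2 new (1, 1)
  "10010110" → prefix "1001011" already present; 1 new (0)
  "1001011" → prefix "1001011" already present; 0 new (none)
  "1001000" → prefix "10010" already present; 2 new (0, 0)
  "100" → prefix "100" already present; 0 new (none)
  "1011" → prefix "10" already present; 2 new (1, 1)
  "10010001" → prefix "1001000" already present; 1 new (1)
  "00011110" → 8 new (0, 0, 0, 1, 1, 1, 1, 0)
Total nodes = 6 + 2 + 1 + 0 + 2 + 0 + 2 + 1 + 8 = 22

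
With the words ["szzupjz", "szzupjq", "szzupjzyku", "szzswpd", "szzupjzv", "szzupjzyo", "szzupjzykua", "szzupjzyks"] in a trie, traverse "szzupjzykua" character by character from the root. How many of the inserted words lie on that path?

3

Check each prefix of "szzupjzykua" against the stored set — each match is an end-marker on the path.
Prefixes of the query that are stored words: "szzupjz", "szzupjzyku", "szzupjzykua"
Count: 3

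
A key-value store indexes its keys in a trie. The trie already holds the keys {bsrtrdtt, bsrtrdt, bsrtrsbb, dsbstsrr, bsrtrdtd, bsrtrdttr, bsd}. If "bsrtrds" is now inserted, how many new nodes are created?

1

Walking "bsrtrds" from the root, the first 6 characters ("bsrtrd") follow existing edges; "s" is the first miss.
New nodes needed: |"bsrtrds"| − 6 = 7 − 6 = 1.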